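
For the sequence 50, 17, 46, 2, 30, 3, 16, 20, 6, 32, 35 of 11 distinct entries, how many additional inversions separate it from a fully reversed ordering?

27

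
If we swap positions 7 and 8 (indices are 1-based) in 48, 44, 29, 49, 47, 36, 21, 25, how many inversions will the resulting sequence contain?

22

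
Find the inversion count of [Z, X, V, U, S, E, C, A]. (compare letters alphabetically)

There are 28 out-of-order pairs.

For each element, count later entries that are smaller:
Z → X, V, U, S, E, C, A → 7
X → V, U, S, E, C, A → 6
V → U, S, E, C, A → 5
U → S, E, C, A → 4
S → E, C, A → 3
E → C, A → 2
C → A → 1
A → none → 0
Sum: 7 + 6 + 5 + 4 + 3 + 2 + 1 + 0 = 28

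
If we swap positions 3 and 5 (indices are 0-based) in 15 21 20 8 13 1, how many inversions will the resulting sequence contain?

11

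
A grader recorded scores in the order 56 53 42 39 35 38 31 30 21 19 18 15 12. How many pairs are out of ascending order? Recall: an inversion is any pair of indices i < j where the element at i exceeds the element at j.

Element-by-element contributions:
56: 12
53: 11
42: 10
39: 9
35: 7
38: 7
31: 6
30: 5
21: 4
19: 3
18: 2
15: 1
12: 0
Sum: 12 + 11 + 10 + 9 + 7 + 7 + 6 + 5 + 4 + 3 + 2 + 1 + 0 = 77

77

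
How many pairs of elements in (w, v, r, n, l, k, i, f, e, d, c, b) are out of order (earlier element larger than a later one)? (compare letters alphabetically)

Out-of-order pairs: 66

Sweep left to right; for each value list the smaller values that follow it:
w: 11
v: 10
r: 9
n: 8
l: 7
k: 6
i: 5
f: 4
e: 3
d: 2
c: 1
b: 0
Sum: 11 + 10 + 9 + 8 + 7 + 6 + 5 + 4 + 3 + 2 + 1 + 0 = 66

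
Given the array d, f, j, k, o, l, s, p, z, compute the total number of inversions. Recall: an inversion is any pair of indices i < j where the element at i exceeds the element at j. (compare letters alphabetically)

2

For each element, count later entries that are smaller:
d: 0
f: 0
j: 0
k: 0
o: 1
l: 0
s: 1
p: 0
z: 0
Sum: 0 + 0 + 0 + 0 + 1 + 0 + 1 + 0 + 0 = 2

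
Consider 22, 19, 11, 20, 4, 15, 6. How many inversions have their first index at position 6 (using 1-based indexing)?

The element at index 6 is 15.
Elements after it: 6
Those smaller than 15: 6

1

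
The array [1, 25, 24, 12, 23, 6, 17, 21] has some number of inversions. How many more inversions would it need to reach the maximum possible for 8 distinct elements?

Maximum inversions for 8 distinct elements is C(8, 2) = 8·7/2 = 28.
Current inversions — for each element, count later smaller elements:
1: 0
25: 6
24: 5
12: 1
23: 3
6: 0
17: 0
21: 0
Current total: 0 + 6 + 5 + 1 + 3 + 0 + 0 + 0 = 15
Shortfall: 28 − 15 = 13

13 inversions short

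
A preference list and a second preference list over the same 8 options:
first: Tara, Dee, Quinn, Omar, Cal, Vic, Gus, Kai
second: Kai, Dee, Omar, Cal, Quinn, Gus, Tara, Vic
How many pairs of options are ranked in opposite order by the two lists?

Assign each item its position (1..8) in the first ordering, then rewrite the second ordering as that position sequence:
positions: Tara→1, Dee→2, Quinn→3, Omar→4, Cal→5, Vic→6, Gus→7, Kai→8
second ordering as positions: [8, 2, 4, 5, 3, 7, 1, 6]
Discordant pairs = inversions in this position sequence.
8: 2, 4, 5, 3, 7, 1, 6 → 7
2: 1 → 1
4: 3, 1 → 2
5: 3, 1 → 2
3: 1 → 1
7: 1, 6 → 2
1: 0
6: 0
Total: 7 + 1 + 2 + 2 + 1 + 2 + 0 + 0 = 15

15 pairs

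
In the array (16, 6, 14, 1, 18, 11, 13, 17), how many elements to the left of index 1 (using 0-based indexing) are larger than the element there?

1

The element at index 1 is 6.
Elements before it: 16
Those larger than 6: 16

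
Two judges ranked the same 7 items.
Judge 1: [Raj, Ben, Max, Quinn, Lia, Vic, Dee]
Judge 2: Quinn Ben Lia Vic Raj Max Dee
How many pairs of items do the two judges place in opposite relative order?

8 discordant pairs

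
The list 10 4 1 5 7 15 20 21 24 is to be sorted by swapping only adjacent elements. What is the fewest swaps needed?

The minimum number of adjacent swaps to sort an array equals its inversion count, since every such swap removes exactly one inversion.
Count inversions — for each element, later elements that are smaller:
10: 4, 1, 5, 7 → 4
4: 1 → 1
1: none → 0
5: none → 0
7: none → 0
15: none → 0
20: none → 0
21: none → 0
24: none → 0
Total inversions: 4 + 1 + 0 + 0 + 0 + 0 + 0 + 0 + 0 = 5

Swaps: 5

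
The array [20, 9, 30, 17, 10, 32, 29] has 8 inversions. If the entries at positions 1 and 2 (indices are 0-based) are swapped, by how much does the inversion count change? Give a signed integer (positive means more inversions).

+1

Positions 1 and 2 hold 9 and 30; after swapping, the array is [20, 30, 9, 17, 10, 32, 29].
Sweep left to right; for each value list the smaller values that follow it:
20: 3
30: 4
9: 0
17: 1
10: 0
32: 1
29: 0
Sum: 3 + 4 + 0 + 1 + 0 + 1 + 0 = 9
Change: 9 − 8 = +1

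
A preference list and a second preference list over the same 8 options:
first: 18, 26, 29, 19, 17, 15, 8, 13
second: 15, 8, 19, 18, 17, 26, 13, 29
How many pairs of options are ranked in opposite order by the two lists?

Assign each item its position (1..8) in the first ordering, then rewrite the second ordering as that position sequence:
positions: 18→1, 26→2, 29→3, 19→4, 17→5, 15→6, 8→7, 13→8
second ordering as positions: [6, 7, 4, 1, 5, 2, 8, 3]
Discordant pairs = inversions in this position sequence.
6: 4, 1, 5, 2, 3 → 5
7: 4, 1, 5, 2, 3 → 5
4: 1, 2, 3 → 3
1: 0
5: 2, 3 → 2
2: 0
8: 3 → 1
3: 0
Total: 5 + 5 + 3 + 0 + 2 + 0 + 1 + 0 = 16

16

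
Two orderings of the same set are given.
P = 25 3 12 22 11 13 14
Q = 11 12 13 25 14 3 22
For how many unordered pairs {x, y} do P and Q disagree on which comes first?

There are 11 disagreeing pairs.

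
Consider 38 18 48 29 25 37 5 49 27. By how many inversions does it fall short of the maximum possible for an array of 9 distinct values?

Maximum inversions for 9 distinct elements is C(9, 2) = 9·8/2 = 36.
Current inversions — for each element, count later smaller elements:
38: 6
18: 1
48: 5
29: 3
25: 1
37: 2
5: 0
49: 1
27: 0
Current total: 6 + 1 + 5 + 3 + 1 + 2 + 0 + 1 + 0 = 19
Shortfall: 36 − 19 = 17

17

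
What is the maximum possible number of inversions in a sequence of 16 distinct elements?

The maximum occurs when the array is in strictly decreasing order: every one of the C(16, 2) pairs is inverted.
C(16, 2) = 16·15/2 = 120

120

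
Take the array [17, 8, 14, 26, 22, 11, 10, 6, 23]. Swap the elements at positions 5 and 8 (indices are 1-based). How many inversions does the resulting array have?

Positions 5 and 8 hold 22 and 6; after swapping, the array is [17, 8, 14, 26, 6, 11, 10, 22, 23].
Element-by-element contributions:
17: 5
8: 1
14: 3
26: 5
6: 0
11: 1
10: 0
22: 0
23: 0
Sum: 5 + 1 + 3 + 5 + 0 + 1 + 0 + 0 + 0 = 15

15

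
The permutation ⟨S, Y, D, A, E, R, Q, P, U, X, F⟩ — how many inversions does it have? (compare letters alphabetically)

Count, for each position, how many later elements it exceeds:
S: 7
Y: 9
D: 1
A: 0
E: 0
R: 3
Q: 2
P: 1
U: 1
X: 1
F: 0
Sum: 7 + 9 + 1 + 0 + 0 + 3 + 2 + 1 + 1 + 1 + 0 = 25

25 out-of-order pairs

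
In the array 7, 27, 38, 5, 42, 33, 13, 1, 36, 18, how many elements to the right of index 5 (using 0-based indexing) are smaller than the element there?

The element at index 5 is 33.
Elements after it: 13, 1, 36, 18
Those smaller than 33: 13, 1, 18

3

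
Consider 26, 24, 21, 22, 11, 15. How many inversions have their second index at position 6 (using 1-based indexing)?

The element at index 6 is 15.
Elements before it: 26, 24, 21, 22, 11
Those larger than 15: 26, 24, 21, 22

4 such elements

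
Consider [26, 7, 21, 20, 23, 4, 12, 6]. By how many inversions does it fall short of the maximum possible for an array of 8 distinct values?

8 inversions short

Maximum inversions for 8 distinct elements is C(8, 2) = 8·7/2 = 28.
Current inversions — for each element, count later smaller elements:
26: 7
7: 2
21: 4
20: 3
23: 3
4: 0
12: 1
6: 0
Current total: 7 + 2 + 4 + 3 + 3 + 0 + 1 + 0 = 20
Shortfall: 28 − 20 = 8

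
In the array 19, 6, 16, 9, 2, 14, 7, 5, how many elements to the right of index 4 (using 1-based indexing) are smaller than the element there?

3 such elements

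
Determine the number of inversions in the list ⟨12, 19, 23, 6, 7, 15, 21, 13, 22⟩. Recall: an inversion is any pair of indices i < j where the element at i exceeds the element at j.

Sweep left to right; for each value list the smaller values that follow it:
12 → 6, 7 → 2
19 → 6, 7, 15, 13 → 4
23 → 6, 7, 15, 21, 13, 22 → 6
6 → none → 0
7 → none → 0
15 → 13 → 1
21 → 13 → 1
13 → none → 0
22 → none → 0
Sum: 2 + 4 + 6 + 0 + 0 + 1 + 1 + 0 + 0 = 14

14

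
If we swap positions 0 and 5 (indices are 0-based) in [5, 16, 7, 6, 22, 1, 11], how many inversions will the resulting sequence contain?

Positions 0 and 5 hold 5 and 1; after swapping, the array is [1, 16, 7, 6, 22, 5, 11].
Count, for each position, how many later elements it exceeds:
1 → none → 0
16 → 7, 6, 5, 11 → 4
7 → 6, 5 → 2
6 → 5 → 1
22 → 5, 11 → 2
5 → none → 0
11 → none → 0
Sum: 0 + 4 + 2 + 1 + 2 + 0 + 0 = 9

9 inversions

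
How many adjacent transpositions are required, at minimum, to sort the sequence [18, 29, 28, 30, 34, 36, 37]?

1

Each adjacent swap fixes exactly one inversion, so the minimum swap count equals the number of inversions.
Count inversions — for each element, later elements that are smaller:
18: none → 0
29: 28 → 1
28: none → 0
30: none → 0
34: none → 0
36: none → 0
37: none → 0
Total inversions: 0 + 1 + 0 + 0 + 0 + 0 + 0 = 1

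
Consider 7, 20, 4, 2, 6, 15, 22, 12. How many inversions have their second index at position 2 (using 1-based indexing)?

0

The element at index 2 is 20.
Elements before it: 7
None of them are larger than 20.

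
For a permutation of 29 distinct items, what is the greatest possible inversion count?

There are 406 inversions.

The maximum occurs when the array is in strictly decreasing order: every one of the C(29, 2) pairs is inverted.
C(29, 2) = 29·28/2 = 406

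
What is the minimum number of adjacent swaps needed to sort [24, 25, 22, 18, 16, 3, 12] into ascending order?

19

The minimum number of adjacent swaps to sort an array equals its inversion count, since every such swap removes exactly one inversion.
Count inversions — for each element, later elements that are smaller:
24: 22, 18, 16, 3, 12 → 5
25: 22, 18, 16, 3, 12 → 5
22: 18, 16, 3, 12 → 4
18: 16, 3, 12 → 3
16: 3, 12 → 2
3: none → 0
12: none → 0
Total inversions: 5 + 5 + 4 + 3 + 2 + 0 + 0 = 19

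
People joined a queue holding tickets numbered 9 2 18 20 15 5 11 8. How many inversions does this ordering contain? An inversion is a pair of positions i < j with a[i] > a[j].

Element-by-element contributions:
9 → 2, 5, 8 → 3
2 → none → 0
18 → 15, 5, 11, 8 → 4
20 → 15, 5, 11, 8 → 4
15 → 5, 11, 8 → 3
5 → none → 0
11 → 8 → 1
8 → none → 0
Sum: 3 + 0 + 4 + 4 + 3 + 0 + 1 + 0 = 15

15 out-of-order pairs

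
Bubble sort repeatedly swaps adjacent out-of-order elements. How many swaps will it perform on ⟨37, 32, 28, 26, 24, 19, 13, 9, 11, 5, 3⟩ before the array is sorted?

Each adjacent swap fixes exactly one inversion, so the minimum swap count equals the number of inversions.
Count inversions — for each element, later elements that are smaller:
37: 32, 28, 26, 24, 19, 13, 9, 11, 5, 3 → 10
32: 28, 26, 24, 19, 13, 9, 11, 5, 3 → 9
28: 26, 24, 19, 13, 9, 11, 5, 3 → 8
26: 24, 19, 13, 9, 11, 5, 3 → 7
24: 19, 13, 9, 11, 5, 3 → 6
19: 13, 9, 11, 5, 3 → 5
13: 9, 11, 5, 3 → 4
9: 5, 3 → 2
11: 5, 3 → 2
5: 3 → 1
3: none → 0
Total inversions: 10 + 9 + 8 + 7 + 6 + 5 + 4 + 2 + 2 + 1 + 0 = 54

54 adjacent swaps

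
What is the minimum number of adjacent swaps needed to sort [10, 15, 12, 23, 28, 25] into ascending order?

Each adjacent swap fixes exactly one inversion, so the minimum swap count equals the number of inversions.
Count inversions — for each element, later elements that are smaller:
10: none → 0
15: 12 → 1
12: none → 0
23: none → 0
28: 25 → 1
25: none → 0
Total inversions: 0 + 1 + 0 + 0 + 1 + 0 = 2

2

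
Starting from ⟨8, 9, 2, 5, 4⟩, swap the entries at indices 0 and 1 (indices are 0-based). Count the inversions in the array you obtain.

8 inversions

Positions 0 and 1 hold 8 and 9; after swapping, the array is [9, 8, 2, 5, 4].
Count, for each position, how many later elements it exceeds:
9 → 8, 2, 5, 4 → 4
8 → 2, 5, 4 → 3
2 → none → 0
5 → 4 → 1
4 → none → 0
Sum: 4 + 3 + 0 + 1 + 0 = 8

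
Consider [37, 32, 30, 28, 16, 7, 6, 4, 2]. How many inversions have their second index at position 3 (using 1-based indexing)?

The element at index 3 is 30.
Elements before it: 37, 32
Those larger than 30: 37, 32

2 such elements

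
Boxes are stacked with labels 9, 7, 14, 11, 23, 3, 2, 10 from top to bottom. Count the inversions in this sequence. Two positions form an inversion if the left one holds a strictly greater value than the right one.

Sweep left to right; for each value list the smaller values that follow it:
9: 3
7: 2
14: 4
11: 3
23: 3
3: 1
2: 0
10: 0
Sum: 3 + 2 + 4 + 3 + 3 + 1 + 0 + 0 = 16

16 inversions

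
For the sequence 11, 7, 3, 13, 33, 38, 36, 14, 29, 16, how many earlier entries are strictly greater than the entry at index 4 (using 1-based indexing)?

The element at index 4 is 13.
Elements before it: 11, 7, 3
None of them are larger than 13.

0 such elements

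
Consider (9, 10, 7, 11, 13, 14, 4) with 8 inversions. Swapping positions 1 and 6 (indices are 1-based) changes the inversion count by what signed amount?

+7

Positions 1 and 6 hold 9 and 14; after swapping, the array is [14, 10, 7, 11, 13, 9, 4].
Sweep left to right; for each value list the smaller values that follow it:
14: 6
10: 3
7: 1
11: 2
13: 2
9: 1
4: 0
Sum: 6 + 3 + 1 + 2 + 2 + 1 + 0 = 15
Change: 15 − 8 = +7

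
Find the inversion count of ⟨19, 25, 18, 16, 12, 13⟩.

13

Sweep left to right; for each value list the smaller values that follow it:
19 → 18, 16, 12, 13 → 4
25 → 18, 16, 12, 13 → 4
18 → 16, 12, 13 → 3
16 → 12, 13 → 2
12 → none → 0
13 → none → 0
Sum: 4 + 4 + 3 + 2 + 0 + 0 = 13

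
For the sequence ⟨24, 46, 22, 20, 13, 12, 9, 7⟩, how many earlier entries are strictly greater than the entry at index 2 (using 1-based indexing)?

The element at index 2 is 46.
Elements before it: 24
None of them are larger than 46.

0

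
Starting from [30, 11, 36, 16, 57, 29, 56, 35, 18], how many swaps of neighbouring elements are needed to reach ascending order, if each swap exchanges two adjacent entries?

16 swaps

Each adjacent swap fixes exactly one inversion, so the minimum swap count equals the number of inversions.
Count inversions — for each element, later elements that are smaller:
30: 11, 16, 29, 18 → 4
11: none → 0
36: 16, 29, 35, 18 → 4
16: none → 0
57: 29, 56, 35, 18 → 4
29: 18 → 1
56: 35, 18 → 2
35: 18 → 1
18: none → 0
Total inversions: 4 + 0 + 4 + 0 + 4 + 1 + 2 + 1 + 0 = 16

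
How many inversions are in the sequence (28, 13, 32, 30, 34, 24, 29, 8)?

16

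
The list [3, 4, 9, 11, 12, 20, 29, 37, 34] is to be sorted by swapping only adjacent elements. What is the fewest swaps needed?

Each adjacent swap fixes exactly one inversion, so the minimum swap count equals the number of inversions.
Count inversions — for each element, later elements that are smaller:
3: none → 0
4: none → 0
9: none → 0
11: none → 0
12: none → 0
20: none → 0
29: none → 0
37: 34 → 1
34: none → 0
Total inversions: 0 + 0 + 0 + 0 + 0 + 0 + 0 + 1 + 0 = 1

1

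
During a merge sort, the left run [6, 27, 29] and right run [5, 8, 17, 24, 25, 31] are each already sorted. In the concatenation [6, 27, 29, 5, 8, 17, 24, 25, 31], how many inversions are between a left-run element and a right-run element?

There are 11 cross-inversions.

Count, for every r in R, how many entries of L exceed r:
r = 5: 6, 27, 29 → 3
r = 8: 27, 29 → 2
r = 17: 27, 29 → 2
r = 24: 27, 29 → 2
r = 25: 27, 29 → 2
r = 31: none → 0
Cross-inversions: 3 + 2 + 2 + 2 + 2 + 0 = 11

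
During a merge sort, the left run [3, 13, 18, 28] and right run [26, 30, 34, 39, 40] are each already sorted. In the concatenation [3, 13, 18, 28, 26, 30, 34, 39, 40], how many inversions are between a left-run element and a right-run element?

1 cross-inversion

Count, for every r in R, how many entries of L exceed r:
r = 26: 28 → 1
r = 30: none → 0
r = 34: none → 0
r = 39: none → 0
r = 40: none → 0
Cross-inversions: 1 + 0 + 0 + 0 + 0 = 1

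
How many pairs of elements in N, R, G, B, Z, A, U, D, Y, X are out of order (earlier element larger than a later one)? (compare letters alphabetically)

There are 19 out-of-order pairs.

Sweep left to right; for each value list the smaller values that follow it:
N → G, B, A, D → 4
R → G, B, A, D → 4
G → B, A, D → 3
B → A → 1
Z → A, U, D, Y, X → 5
A → none → 0
U → D → 1
D → none → 0
Y → X → 1
X → none → 0
Sum: 4 + 4 + 3 + 1 + 5 + 0 + 1 + 0 + 1 + 0 = 19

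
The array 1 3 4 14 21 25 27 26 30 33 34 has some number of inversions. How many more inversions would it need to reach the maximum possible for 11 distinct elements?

Maximum inversions for 11 distinct elements is C(11, 2) = 11·10/2 = 55.
Current inversions — for each element, count later smaller elements:
1: 0
3: 0
4: 0
14: 0
21: 0
25: 0
27: 1
26: 0
30: 0
33: 0
34: 0
Current total: 0 + 0 + 0 + 0 + 0 + 0 + 1 + 0 + 0 + 0 + 0 = 1
Shortfall: 55 − 1 = 54

54 inversions short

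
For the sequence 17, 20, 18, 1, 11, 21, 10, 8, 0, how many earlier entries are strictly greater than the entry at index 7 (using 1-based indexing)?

The element at index 7 is 10.
Elements before it: 17, 20, 18, 1, 11, 21
Those larger than 10: 17, 20, 18, 11, 21

5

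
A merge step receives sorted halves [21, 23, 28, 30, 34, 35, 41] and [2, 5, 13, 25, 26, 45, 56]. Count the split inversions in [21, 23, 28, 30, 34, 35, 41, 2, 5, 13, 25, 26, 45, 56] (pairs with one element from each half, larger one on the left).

31

Count, for every r in R, how many entries of L exceed r:
r = 2: 21, 23, 28, 30, 34, 35, 41 → 7
r = 5: 21, 23, 28, 30, 34, 35, 41 → 7
r = 13: 21, 23, 28, 30, 34, 35, 41 → 7
r = 25: 28, 30, 34, 35, 41 → 5
r = 26: 28, 30, 34, 35, 41 → 5
r = 45: none → 0
r = 56: none → 0
Cross-inversions: 7 + 7 + 7 + 5 + 5 + 0 + 0 = 31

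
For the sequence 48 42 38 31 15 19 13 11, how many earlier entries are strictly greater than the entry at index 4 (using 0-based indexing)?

4 such elements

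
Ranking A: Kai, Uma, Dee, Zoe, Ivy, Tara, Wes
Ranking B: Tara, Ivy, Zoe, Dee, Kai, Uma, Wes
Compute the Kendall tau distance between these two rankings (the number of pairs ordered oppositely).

Assign each item its position (1..7) in the first ordering, then rewrite the second ordering as that position sequence:
positions: Kai→1, Uma→2, Dee→3, Zoe→4, Ivy→5, Tara→6, Wes→7
second ordering as positions: [6, 5, 4, 3, 1, 2, 7]
Discordant pairs = inversions in this position sequence.
6: 5, 4, 3, 1, 2 → 5
5: 4, 3, 1, 2 → 4
4: 3, 1, 2 → 3
3: 1, 2 → 2
1: 0
2: 0
7: 0
Total: 5 + 4 + 3 + 2 + 0 + 0 + 0 = 14

14 discordant pairs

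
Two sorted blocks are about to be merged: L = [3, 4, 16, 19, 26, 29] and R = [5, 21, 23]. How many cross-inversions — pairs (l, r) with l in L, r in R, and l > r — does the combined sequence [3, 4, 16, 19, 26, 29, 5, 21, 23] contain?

8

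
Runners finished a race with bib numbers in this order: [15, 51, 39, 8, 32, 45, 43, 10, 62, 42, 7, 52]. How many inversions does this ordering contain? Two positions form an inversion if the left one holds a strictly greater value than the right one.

30 inversions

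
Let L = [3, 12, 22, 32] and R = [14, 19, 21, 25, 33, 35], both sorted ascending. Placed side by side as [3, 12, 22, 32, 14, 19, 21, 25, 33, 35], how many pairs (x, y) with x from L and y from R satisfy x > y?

7 split inversions

Take each right-half value and tally the left-half values above it:
r = 14: 22, 32 → 2
r = 19: 22, 32 → 2
r = 21: 22, 32 → 2
r = 25: 32 → 1
r = 33: none → 0
r = 35: none → 0
Cross-inversions: 2 + 2 + 2 + 1 + 0 + 0 = 7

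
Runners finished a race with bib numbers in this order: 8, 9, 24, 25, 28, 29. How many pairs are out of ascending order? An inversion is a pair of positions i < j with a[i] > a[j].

0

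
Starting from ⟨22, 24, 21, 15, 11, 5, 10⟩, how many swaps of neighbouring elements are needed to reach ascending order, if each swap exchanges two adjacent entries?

19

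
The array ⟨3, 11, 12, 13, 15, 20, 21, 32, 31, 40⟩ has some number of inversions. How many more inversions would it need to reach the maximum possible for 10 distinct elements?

44

Maximum inversions for 10 distinct elements is C(10, 2) = 10·9/2 = 45.
Current inversions — for each element, count later smaller elements:
3: 0
11: 0
12: 0
13: 0
15: 0
20: 0
21: 0
32: 1
31: 0
40: 0
Current total: 0 + 0 + 0 + 0 + 0 + 0 + 0 + 1 + 0 + 0 = 1
Shortfall: 45 − 1 = 44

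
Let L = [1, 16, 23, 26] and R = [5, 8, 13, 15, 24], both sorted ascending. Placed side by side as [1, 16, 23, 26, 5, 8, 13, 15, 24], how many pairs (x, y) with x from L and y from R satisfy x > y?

For each element r of the right run, count left-run elements greater than r:
r = 5: 16, 23, 26 → 3
r = 8: 16, 23, 26 → 3
r = 13: 16, 23, 26 → 3
r = 15: 16, 23, 26 → 3
r = 24: 26 → 1
Cross-inversions: 3 + 3 + 3 + 3 + 1 = 13

13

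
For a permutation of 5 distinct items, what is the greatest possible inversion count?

10 inversions

The maximum occurs when the array is in strictly decreasing order: every one of the C(5, 2) pairs is inverted.
C(5, 2) = 5·4/2 = 10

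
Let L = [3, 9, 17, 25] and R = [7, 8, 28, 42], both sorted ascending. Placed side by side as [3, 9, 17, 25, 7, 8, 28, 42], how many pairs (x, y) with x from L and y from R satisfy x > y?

For each element r of the right run, count left-run elements greater than r:
r = 7: 9, 17, 25 → 3
r = 8: 9, 17, 25 → 3
r = 28: none → 0
r = 42: none → 0
Cross-inversions: 3 + 3 + 0 + 0 = 6

6 cross-inversions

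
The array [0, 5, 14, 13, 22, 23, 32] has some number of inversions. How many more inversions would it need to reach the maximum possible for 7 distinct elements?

Maximum inversions for 7 distinct elements is C(7, 2) = 7·6/2 = 21.
Current inversions — for each element, count later smaller elements:
0: 0
5: 0
14: 1
13: 0
22: 0
23: 0
32: 0
Current total: 0 + 0 + 1 + 0 + 0 + 0 + 0 = 1
Shortfall: 21 − 1 = 20

20 inversions short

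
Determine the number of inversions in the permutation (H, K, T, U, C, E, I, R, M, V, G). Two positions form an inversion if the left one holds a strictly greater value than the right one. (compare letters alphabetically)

Sweep left to right; for each value list the smaller values that follow it:
H → C, E, G → 3
K → C, E, I, G → 4
T → C, E, I, R, M, G → 6
U → C, E, I, R, M, G → 6
C → none → 0
E → none → 0
I → G → 1
R → M, G → 2
M → G → 1
V → G → 1
G → none → 0
Sum: 3 + 4 + 6 + 6 + 0 + 0 + 1 + 2 + 1 + 1 + 0 = 24

Out-of-order pairs: 24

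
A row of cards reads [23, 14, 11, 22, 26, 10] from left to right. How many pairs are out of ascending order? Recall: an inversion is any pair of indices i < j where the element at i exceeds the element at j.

9

Sweep left to right; for each value list the smaller values that follow it:
23: 4
14: 2
11: 1
22: 1
26: 1
10: 0
Sum: 4 + 2 + 1 + 1 + 1 + 0 = 9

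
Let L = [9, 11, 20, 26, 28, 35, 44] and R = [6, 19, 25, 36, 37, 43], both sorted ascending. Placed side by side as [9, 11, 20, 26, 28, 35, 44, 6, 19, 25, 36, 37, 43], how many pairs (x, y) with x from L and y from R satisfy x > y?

For each element r of the right run, count left-run elements greater than r:
r = 6: 9, 11, 20, 26, 28, 35, 44 → 7
r = 19: 20, 26, 28, 35, 44 → 5
r = 25: 26, 28, 35, 44 → 4
r = 36: 44 → 1
r = 37: 44 → 1
r = 43: 44 → 1
Cross-inversions: 7 + 5 + 4 + 1 + 1 + 1 = 19

There are 19 cross-inversions.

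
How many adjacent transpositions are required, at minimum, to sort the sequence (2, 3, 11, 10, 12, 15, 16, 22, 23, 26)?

Each adjacent swap fixes exactly one inversion, so the minimum swap count equals the number of inversions.
Count inversions — for each element, later elements that are smaller:
2: none → 0
3: none → 0
11: 10 → 1
10: none → 0
12: none → 0
15: none → 0
16: none → 0
22: none → 0
23: none → 0
26: none → 0
Total inversions: 0 + 0 + 1 + 0 + 0 + 0 + 0 + 0 + 0 + 0 = 1

1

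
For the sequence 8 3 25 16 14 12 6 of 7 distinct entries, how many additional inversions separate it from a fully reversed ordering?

Maximum inversions for 7 distinct elements is C(7, 2) = 7·6/2 = 21.
Current inversions — for each element, count later smaller elements:
8: 2
3: 0
25: 4
16: 3
14: 2
12: 1
6: 0
Current total: 2 + 0 + 4 + 3 + 2 + 1 + 0 = 12
Shortfall: 21 − 12 = 9

9 inversions short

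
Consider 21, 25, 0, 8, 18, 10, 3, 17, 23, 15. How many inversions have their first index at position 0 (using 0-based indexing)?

The element at index 0 is 21.
Elements after it: 25, 0, 8, 18, 10, 3, 17, 23, 15
Those smaller than 21: 0, 8, 18, 10, 3, 17, 15

7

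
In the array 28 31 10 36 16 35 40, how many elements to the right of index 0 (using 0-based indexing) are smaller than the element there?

2 such elements

The element at index 0 is 28.
Elements after it: 31, 10, 36, 16, 35, 40
Those smaller than 28: 10, 16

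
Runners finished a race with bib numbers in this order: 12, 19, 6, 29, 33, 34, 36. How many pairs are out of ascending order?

2

Sweep left to right; for each value list the smaller values that follow it:
12: 1
19: 1
6: 0
29: 0
33: 0
34: 0
36: 0
Sum: 1 + 1 + 0 + 0 + 0 + 0 + 0 = 2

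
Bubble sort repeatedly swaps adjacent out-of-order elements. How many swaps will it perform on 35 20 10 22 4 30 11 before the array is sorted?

The minimum number of adjacent swaps to sort an array equals its inversion count, since every such swap removes exactly one inversion.
Count inversions — for each element, later elements that are smaller:
35: 20, 10, 22, 4, 30, 11 → 6
20: 10, 4, 11 → 3
10: 4 → 1
22: 4, 11 → 2
4: none → 0
30: 11 → 1
11: none → 0
Total inversions: 6 + 3 + 1 + 2 + 0 + 1 + 0 = 13

There are 13 swaps.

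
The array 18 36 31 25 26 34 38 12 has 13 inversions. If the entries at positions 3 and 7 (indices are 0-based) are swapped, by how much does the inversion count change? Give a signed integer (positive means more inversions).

-1

Positions 3 and 7 hold 25 and 12; after swapping, the array is [18, 36, 31, 12, 26, 34, 38, 25].
Count, for each position, how many later elements it exceeds:
18 → 12 → 1
36 → 31, 12, 26, 34, 25 → 5
31 → 12, 26, 25 → 3
12 → none → 0
26 → 25 → 1
34 → 25 → 1
38 → 25 → 1
25 → none → 0
Sum: 1 + 5 + 3 + 0 + 1 + 1 + 1 + 0 = 12
Change: 12 − 13 = -1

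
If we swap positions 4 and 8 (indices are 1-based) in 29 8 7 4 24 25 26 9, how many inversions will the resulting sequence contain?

14

Positions 4 and 8 hold 4 and 9; after swapping, the array is [29, 8, 7, 9, 24, 25, 26, 4].
Sweep left to right; for each value list the smaller values that follow it:
29 → 8, 7, 9, 24, 25, 26, 4 → 7
8 → 7, 4 → 2
7 → 4 → 1
9 → 4 → 1
24 → 4 → 1
25 → 4 → 1
26 → 4 → 1
4 → none → 0
Sum: 7 + 2 + 1 + 1 + 1 + 1 + 1 + 0 = 14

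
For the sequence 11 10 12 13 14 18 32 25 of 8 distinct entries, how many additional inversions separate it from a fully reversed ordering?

26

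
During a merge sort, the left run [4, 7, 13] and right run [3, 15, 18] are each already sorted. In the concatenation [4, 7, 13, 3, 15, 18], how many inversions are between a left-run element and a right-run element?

Take each right-half value and tally the left-half values above it:
r = 3: 4, 7, 13 → 3
r = 15: none → 0
r = 18: none → 0
Cross-inversions: 3 + 0 + 0 = 3

3 cross-inversions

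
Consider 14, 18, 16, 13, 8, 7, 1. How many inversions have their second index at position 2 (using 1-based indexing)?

The element at index 2 is 18.
Elements before it: 14
None of them are larger than 18.

0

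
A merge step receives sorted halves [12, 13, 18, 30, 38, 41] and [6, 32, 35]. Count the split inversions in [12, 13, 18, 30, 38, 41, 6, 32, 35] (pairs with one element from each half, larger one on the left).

Count, for every r in R, how many entries of L exceed r:
r = 6: 12, 13, 18, 30, 38, 41 → 6
r = 32: 38, 41 → 2
r = 35: 38, 41 → 2
Cross-inversions: 6 + 2 + 2 = 10

10 cross-inversions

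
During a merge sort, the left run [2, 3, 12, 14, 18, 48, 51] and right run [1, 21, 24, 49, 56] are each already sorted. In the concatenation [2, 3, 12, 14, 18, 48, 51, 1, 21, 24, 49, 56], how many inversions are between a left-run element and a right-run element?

Count, for every r in R, how many entries of L exceed r:
r = 1: 2, 3, 12, 14, 18, 48, 51 → 7
r = 21: 48, 51 → 2
r = 24: 48, 51 → 2
r = 49: 51 → 1
r = 56: none → 0
Cross-inversions: 7 + 2 + 2 + 1 + 0 = 12

12 split inversions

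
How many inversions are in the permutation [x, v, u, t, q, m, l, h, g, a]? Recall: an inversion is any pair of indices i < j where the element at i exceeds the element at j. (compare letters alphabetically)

For each element, count later entries that are smaller:
x → v, u, t, q, m, l, h, g, a → 9
v → u, t, q, m, l, h, g, a → 8
u → t, q, m, l, h, g, a → 7
t → q, m, l, h, g, a → 6
q → m, l, h, g, a → 5
m → l, h, g, a → 4
l → h, g, a → 3
h → g, a → 2
g → a → 1
a → none → 0
Sum: 9 + 8 + 7 + 6 + 5 + 4 + 3 + 2 + 1 + 0 = 45

Inversions: 45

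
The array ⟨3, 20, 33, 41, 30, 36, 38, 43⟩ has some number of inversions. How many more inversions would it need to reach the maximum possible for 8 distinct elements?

24 inversions short

Maximum inversions for 8 distinct elements is C(8, 2) = 8·7/2 = 28.
Current inversions — for each element, count later smaller elements:
3: 0
20: 0
33: 1
41: 3
30: 0
36: 0
38: 0
43: 0
Current total: 0 + 0 + 1 + 3 + 0 + 0 + 0 + 0 = 4
Shortfall: 28 − 4 = 24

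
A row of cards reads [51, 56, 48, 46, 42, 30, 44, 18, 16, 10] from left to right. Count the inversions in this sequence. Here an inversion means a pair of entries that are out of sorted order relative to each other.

Inversions: 42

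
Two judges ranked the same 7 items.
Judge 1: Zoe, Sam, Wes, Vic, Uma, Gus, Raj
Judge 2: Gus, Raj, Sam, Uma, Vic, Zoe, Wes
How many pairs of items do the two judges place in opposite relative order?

Assign each item its position (1..7) in the first ordering, then rewrite the second ordering as that position sequence:
positions: Zoe→1, Sam→2, Wes→3, Vic→4, Uma→5, Gus→6, Raj→7
second ordering as positions: [6, 7, 2, 5, 4, 1, 3]
Discordant pairs = inversions in this position sequence.
6: 2, 5, 4, 1, 3 → 5
7: 2, 5, 4, 1, 3 → 5
2: 1 → 1
5: 4, 1, 3 → 3
4: 1, 3 → 2
1: 0
3: 0
Total: 5 + 5 + 1 + 3 + 2 + 0 + 0 = 16

16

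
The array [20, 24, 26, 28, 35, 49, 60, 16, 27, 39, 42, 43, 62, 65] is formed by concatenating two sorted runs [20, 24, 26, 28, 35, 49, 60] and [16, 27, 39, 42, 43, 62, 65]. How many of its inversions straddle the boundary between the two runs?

17

Take each right-half value and tally the left-half values above it:
r = 16: 20, 24, 26, 28, 35, 49, 60 → 7
r = 27: 28, 35, 49, 60 → 4
r = 39: 49, 60 → 2
r = 42: 49, 60 → 2
r = 43: 49, 60 → 2
r = 62: none → 0
r = 65: none → 0
Cross-inversions: 7 + 4 + 2 + 2 + 2 + 0 + 0 = 17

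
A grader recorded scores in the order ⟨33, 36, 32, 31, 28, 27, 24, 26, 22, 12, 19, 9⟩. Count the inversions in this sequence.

Element-by-element contributions:
33: 10
36: 10
32: 9
31: 8
28: 7
27: 6
24: 4
26: 4
22: 3
12: 1
19: 1
9: 0
Sum: 10 + 10 + 9 + 8 + 7 + 6 + 4 + 4 + 3 + 1 + 1 + 0 = 63

63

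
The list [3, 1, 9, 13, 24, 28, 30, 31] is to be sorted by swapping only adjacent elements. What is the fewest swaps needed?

The minimum number of adjacent swaps to sort an array equals its inversion count, since every such swap removes exactly one inversion.
Count inversions — for each element, later elements that are smaller:
3: 1 → 1
1: none → 0
9: none → 0
13: none → 0
24: none → 0
28: none → 0
30: none → 0
31: none → 0
Total inversions: 1 + 0 + 0 + 0 + 0 + 0 + 0 + 0 = 1

1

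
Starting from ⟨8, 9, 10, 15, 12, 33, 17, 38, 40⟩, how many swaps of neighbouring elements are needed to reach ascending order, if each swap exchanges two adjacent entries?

2

Each adjacent swap fixes exactly one inversion, so the minimum swap count equals the number of inversions.
Count inversions — for each element, later elements that are smaller:
8: none → 0
9: none → 0
10: none → 0
15: 12 → 1
12: none → 0
33: 17 → 1
17: none → 0
38: none → 0
40: none → 0
Total inversions: 0 + 0 + 0 + 1 + 0 + 1 + 0 + 0 + 0 = 2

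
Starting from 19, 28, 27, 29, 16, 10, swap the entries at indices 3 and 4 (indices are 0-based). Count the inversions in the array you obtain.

9 inversions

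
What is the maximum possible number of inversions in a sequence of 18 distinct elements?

153

The maximum occurs when the array is in strictly decreasing order: every one of the C(18, 2) pairs is inverted.
C(18, 2) = 18·17/2 = 153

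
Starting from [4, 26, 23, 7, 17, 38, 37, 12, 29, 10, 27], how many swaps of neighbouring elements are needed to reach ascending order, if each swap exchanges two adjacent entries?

23

The minimum number of adjacent swaps to sort an array equals its inversion count, since every such swap removes exactly one inversion.
Count inversions — for each element, later elements that are smaller:
4: none → 0
26: 23, 7, 17, 12, 10 → 5
23: 7, 17, 12, 10 → 4
7: none → 0
17: 12, 10 → 2
38: 37, 12, 29, 10, 27 → 5
37: 12, 29, 10, 27 → 4
12: 10 → 1
29: 10, 27 → 2
10: none → 0
27: none → 0
Total inversions: 0 + 5 + 4 + 0 + 2 + 5 + 4 + 1 + 2 + 0 + 0 = 23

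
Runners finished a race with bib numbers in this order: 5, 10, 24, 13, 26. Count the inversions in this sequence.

Element-by-element contributions:
5: 0
10: 0
24: 1
13: 0
26: 0
Sum: 0 + 0 + 1 + 0 + 0 = 1

Out-of-order pairs: 1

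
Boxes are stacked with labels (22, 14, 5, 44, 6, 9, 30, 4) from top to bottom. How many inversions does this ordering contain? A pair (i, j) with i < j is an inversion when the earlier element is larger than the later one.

For each element, count later entries that are smaller:
22 → 14, 5, 6, 9, 4 → 5
14 → 5, 6, 9, 4 → 4
5 → 4 → 1
44 → 6, 9, 30, 4 → 4
6 → 4 → 1
9 → 4 → 1
30 → 4 → 1
4 → none → 0
Sum: 5 + 4 + 1 + 4 + 1 + 1 + 1 + 0 = 17

17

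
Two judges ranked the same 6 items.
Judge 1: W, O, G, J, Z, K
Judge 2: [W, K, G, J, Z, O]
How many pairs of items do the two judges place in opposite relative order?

7 discordant pairs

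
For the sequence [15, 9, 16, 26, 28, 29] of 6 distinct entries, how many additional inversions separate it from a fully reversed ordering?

14

Maximum inversions for 6 distinct elements is C(6, 2) = 6·5/2 = 15.
Current inversions — for each element, count later smaller elements:
15: 1
9: 0
16: 0
26: 0
28: 0
29: 0
Current total: 1 + 0 + 0 + 0 + 0 + 0 = 1
Shortfall: 15 − 1 = 14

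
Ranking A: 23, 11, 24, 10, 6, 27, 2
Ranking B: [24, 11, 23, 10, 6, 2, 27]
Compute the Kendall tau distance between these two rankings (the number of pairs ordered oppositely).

Assign each item its position (1..7) in the first ordering, then rewrite the second ordering as that position sequence:
positions: 23→1, 11→2, 24→3, 10→4, 6→5, 27→6, 2→7
second ordering as positions: [3, 2, 1, 4, 5, 7, 6]
Discordant pairs = inversions in this position sequence.
3: 2, 1 → 2
2: 1 → 1
1: 0
4: 0
5: 0
7: 6 → 1
6: 0
Total: 2 + 1 + 0 + 0 + 0 + 1 + 0 = 4

4 discordant pairs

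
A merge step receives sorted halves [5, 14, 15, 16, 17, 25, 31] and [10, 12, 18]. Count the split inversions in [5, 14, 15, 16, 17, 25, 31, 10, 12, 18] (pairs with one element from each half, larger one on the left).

14

Take each right-half value and tally the left-half values above it:
r = 10: 14, 15, 16, 17, 25, 31 → 6
r = 12: 14, 15, 16, 17, 25, 31 → 6
r = 18: 25, 31 → 2
Cross-inversions: 6 + 6 + 2 = 14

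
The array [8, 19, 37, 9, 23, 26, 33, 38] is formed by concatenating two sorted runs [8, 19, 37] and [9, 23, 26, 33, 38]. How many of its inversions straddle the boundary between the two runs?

Count, for every r in R, how many entries of L exceed r:
r = 9: 19, 37 → 2
r = 23: 37 → 1
r = 26: 37 → 1
r = 33: 37 → 1
r = 38: none → 0
Cross-inversions: 2 + 1 + 1 + 1 + 0 = 5

5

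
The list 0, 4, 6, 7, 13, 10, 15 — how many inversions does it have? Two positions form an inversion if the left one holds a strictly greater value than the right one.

1

Count, for each position, how many later elements it exceeds:
0: 0
4: 0
6: 0
7: 0
13: 1
10: 0
15: 0
Sum: 0 + 0 + 0 + 0 + 1 + 0 + 0 = 1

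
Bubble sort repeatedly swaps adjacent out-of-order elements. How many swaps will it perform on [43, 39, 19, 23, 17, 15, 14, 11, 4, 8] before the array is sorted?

43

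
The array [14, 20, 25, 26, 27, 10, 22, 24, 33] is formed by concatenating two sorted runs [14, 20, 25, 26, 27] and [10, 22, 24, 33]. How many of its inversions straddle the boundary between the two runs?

Count, for every r in R, how many entries of L exceed r:
r = 10: 14, 20, 25, 26, 27 → 5
r = 22: 25, 26, 27 → 3
r = 24: 25, 26, 27 → 3
r = 33: none → 0
Cross-inversions: 5 + 3 + 3 + 0 = 11

11 cross-inversions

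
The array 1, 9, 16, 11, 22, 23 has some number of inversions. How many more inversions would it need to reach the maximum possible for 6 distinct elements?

Maximum inversions for 6 distinct elements is C(6, 2) = 6·5/2 = 15.
Current inversions — for each element, count later smaller elements:
1: 0
9: 0
16: 1
11: 0
22: 0
23: 0
Current total: 0 + 0 + 1 + 0 + 0 + 0 = 1
Shortfall: 15 − 1 = 14

14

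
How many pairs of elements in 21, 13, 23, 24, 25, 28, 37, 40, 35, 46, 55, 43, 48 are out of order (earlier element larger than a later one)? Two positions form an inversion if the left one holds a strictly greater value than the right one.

6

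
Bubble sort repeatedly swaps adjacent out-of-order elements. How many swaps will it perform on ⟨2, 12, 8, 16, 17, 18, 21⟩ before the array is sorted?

1 swap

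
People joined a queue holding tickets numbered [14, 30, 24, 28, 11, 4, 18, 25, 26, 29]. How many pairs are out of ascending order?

Sweep left to right; for each value list the smaller values that follow it:
14: 2
30: 8
24: 3
28: 5
11: 1
4: 0
18: 0
25: 0
26: 0
29: 0
Sum: 2 + 8 + 3 + 5 + 1 + 0 + 0 + 0 + 0 + 0 = 19

19 out-of-order pairs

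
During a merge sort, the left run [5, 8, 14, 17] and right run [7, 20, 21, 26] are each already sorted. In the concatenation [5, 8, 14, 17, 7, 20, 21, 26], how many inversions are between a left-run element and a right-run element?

3

Count, for every r in R, how many entries of L exceed r:
r = 7: 8, 14, 17 → 3
r = 20: none → 0
r = 21: none → 0
r = 26: none → 0
Cross-inversions: 3 + 0 + 0 + 0 = 3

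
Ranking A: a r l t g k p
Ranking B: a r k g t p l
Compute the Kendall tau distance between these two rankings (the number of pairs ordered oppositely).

Assign each item its position (1..7) in the first ordering, then rewrite the second ordering as that position sequence:
positions: a→1, r→2, l→3, t→4, g→5, k→6, p→7
second ordering as positions: [1, 2, 6, 5, 4, 7, 3]
Discordant pairs = inversions in this position sequence.
1: 0
2: 0
6: 5, 4, 3 → 3
5: 4, 3 → 2
4: 3 → 1
7: 3 → 1
3: 0
Total: 0 + 0 + 3 + 2 + 1 + 1 + 0 = 7

7 discordant pairs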